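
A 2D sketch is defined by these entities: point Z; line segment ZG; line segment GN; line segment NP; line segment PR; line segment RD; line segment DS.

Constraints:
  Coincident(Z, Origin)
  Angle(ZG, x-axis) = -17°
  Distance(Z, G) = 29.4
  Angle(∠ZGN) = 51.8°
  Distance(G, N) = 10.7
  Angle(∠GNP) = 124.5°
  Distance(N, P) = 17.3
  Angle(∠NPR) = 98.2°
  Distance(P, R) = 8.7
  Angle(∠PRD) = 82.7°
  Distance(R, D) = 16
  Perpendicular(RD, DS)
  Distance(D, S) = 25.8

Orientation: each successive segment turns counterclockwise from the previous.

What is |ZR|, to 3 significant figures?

5.03

Z is at the origin; ZG runs at -17.0° with length 29.4, so G = (28.1, -8.60). ∠ZGN = 51.8° gives GN at 111° from the x-axis; with |GN| = 10.7, N = (24.2, 1.38). ∠GNP = 124.5° gives NP at 167° from the x-axis; with |NP| = 17.3, P = (7.41, 5.36). ∠NPR = 98.2° gives PR at -112° from the x-axis; with |PR| = 8.7, R = (4.22, -2.73). Then |ZR| = |R − Z| = 5.03.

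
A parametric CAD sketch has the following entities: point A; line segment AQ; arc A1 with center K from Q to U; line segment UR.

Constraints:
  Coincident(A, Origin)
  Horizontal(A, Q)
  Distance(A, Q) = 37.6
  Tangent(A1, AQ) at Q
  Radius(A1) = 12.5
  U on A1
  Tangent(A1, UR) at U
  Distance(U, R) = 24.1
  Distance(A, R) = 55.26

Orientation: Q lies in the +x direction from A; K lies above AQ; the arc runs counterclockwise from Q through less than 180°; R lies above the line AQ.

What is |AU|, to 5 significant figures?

52.050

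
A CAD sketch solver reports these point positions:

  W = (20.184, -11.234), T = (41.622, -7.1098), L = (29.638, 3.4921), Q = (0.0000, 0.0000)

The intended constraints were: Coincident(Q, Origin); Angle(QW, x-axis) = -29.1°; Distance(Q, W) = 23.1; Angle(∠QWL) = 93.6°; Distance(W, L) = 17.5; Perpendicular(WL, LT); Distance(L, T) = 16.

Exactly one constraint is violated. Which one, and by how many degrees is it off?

Perpendicular(WL, LT) — off by 8.80°.

Q = (0.00, 0.00) ✓; QW at -29.10° ✓; |QW| = 23.10 ✓; ∠QWL = 93.60° ✓; |WL| = 17.50 ✓; ∠(WL, LT) = 98.80° ✗; |LT| = 16.00 ✓.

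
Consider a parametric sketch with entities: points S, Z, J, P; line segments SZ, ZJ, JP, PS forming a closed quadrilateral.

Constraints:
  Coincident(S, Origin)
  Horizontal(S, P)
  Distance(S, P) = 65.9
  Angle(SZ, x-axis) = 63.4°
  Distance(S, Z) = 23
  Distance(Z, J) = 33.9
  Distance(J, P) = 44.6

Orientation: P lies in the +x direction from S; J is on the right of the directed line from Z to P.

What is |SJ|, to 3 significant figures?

25.2

Checks: |ZJ| = 33.90 ✓; |JP| = 44.60 ✓.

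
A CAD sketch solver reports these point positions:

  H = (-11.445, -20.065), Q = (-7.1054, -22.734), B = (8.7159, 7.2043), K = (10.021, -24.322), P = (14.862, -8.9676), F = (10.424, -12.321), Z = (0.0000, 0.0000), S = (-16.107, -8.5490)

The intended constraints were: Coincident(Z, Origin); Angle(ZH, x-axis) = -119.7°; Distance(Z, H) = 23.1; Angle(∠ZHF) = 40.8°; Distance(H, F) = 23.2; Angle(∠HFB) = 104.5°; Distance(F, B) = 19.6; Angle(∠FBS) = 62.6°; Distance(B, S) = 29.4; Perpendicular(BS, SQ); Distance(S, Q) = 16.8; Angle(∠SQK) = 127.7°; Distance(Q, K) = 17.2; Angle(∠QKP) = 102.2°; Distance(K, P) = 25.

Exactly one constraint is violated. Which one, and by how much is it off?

Distance(K, P) = 25 — off by 8.90.

Z = (0.00, 0.00) ✓; ZH at -119.7° ✓; |ZH| = 23.10 ✓; ∠ZHF = 40.80° ✓; |HF| = 23.20 ✓; ∠HFB = 104.5° ✓; |FB| = 19.60 ✓; ∠FBS = 62.60° ✓; |BS| = 29.40 ✓; ∠(BS, SQ) = 90.00° ✓; |SQ| = 16.80 ✓; ∠SQK = 127.7° ✓; |QK| = 17.20 ✓; ∠QKP = 102.2° ✓; |KP| = 16.10 ✗.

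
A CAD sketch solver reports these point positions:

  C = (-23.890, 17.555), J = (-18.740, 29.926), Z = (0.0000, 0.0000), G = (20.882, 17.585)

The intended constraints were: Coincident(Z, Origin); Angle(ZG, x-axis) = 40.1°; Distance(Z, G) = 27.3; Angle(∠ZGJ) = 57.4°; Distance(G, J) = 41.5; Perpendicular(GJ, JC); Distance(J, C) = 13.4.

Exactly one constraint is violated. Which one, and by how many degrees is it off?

Perpendicular(GJ, JC) — off by 5.30°.

Z = (0.00, 0.00) ✓; ZG at 40.10° ✓; |ZG| = 27.30 ✓; ∠ZGJ = 57.40° ✓; |GJ| = 41.50 ✓; ∠(GJ, JC) = 84.70° ✗; |JC| = 13.40 ✓.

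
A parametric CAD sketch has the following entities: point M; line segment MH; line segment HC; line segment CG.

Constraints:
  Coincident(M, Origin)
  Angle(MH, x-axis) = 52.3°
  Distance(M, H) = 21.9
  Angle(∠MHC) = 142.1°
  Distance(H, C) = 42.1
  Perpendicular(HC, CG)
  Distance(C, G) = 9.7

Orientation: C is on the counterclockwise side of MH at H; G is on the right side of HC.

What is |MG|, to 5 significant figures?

63.735

M is at the origin; MH runs at 52.3° with length 21.9, so H = 21.9·(cos 52.3°, sin 52.3°) = (13.392, 17.328). ∠MHC = 142.1°, so HC runs at 52.3° + (180° − 142.1°) = 90.200° from the x-axis; with |HC| = 42.1, C = H + 42.1·(cos 90.200°, sin 90.200°) = (13.245, 59.428). HC is perpendicular to CG; with |CG| = 9.7 on the right of HC, G = C + 9.7·(0.99999, 0.0034907) = (22.945, 59.461). Then |MG| = |G − M| = 63.735.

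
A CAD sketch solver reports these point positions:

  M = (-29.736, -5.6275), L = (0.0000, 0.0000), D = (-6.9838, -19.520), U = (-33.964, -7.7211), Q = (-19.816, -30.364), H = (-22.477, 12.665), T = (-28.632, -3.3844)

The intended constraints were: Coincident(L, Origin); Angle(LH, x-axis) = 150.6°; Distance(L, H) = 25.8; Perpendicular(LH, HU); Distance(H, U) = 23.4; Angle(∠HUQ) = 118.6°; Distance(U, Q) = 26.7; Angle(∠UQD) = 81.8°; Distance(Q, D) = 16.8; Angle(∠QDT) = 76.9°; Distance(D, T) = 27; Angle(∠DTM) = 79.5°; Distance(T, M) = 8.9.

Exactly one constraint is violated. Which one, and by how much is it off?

Distance(T, M) = 8.9 — off by 6.40.

L = (0.00, 0.00) ✓; LH at 150.6° ✓; |LH| = 25.80 ✓; ∠(LH, HU) = 90.00° ✓; |HU| = 23.40 ✓; ∠HUQ = 118.6° ✓; |UQ| = 26.70 ✓; ∠UQD = 81.80° ✓; |QD| = 16.80 ✓; ∠QDT = 76.90° ✓; |DT| = 27.00 ✓; ∠DTM = 79.51° ✓; |TM| = 2.500 ✗.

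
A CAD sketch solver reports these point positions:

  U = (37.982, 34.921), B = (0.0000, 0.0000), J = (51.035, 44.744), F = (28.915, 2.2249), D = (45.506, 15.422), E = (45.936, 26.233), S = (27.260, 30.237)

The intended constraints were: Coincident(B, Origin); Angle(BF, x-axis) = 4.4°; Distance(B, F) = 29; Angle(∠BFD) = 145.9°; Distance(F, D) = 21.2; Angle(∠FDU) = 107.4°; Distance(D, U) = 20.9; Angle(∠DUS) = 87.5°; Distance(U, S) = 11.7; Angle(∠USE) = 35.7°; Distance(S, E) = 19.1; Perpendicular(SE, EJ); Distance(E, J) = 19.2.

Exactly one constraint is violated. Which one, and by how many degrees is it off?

Perpendicular(SE, EJ) — off by 3.30°.

B = (0.00, 0.00) ✓; BF at 4.400° ✓; |BF| = 29.00 ✓; ∠BFD = 145.9° ✓; |FD| = 21.20 ✓; ∠FDU = 107.4° ✓; |DU| = 20.90 ✓; ∠DUS = 87.50° ✓; |US| = 11.70 ✓; ∠USE = 35.70° ✓; |SE| = 19.10 ✓; ∠(SE, EJ) = 86.70° ✗; |EJ| = 19.20 ✓.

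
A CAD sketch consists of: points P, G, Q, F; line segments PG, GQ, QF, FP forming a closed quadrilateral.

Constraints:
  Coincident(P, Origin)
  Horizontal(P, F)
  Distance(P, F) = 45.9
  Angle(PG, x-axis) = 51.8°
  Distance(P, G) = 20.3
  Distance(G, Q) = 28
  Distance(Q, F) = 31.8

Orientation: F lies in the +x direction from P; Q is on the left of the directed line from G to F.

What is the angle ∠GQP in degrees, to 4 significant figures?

8.706°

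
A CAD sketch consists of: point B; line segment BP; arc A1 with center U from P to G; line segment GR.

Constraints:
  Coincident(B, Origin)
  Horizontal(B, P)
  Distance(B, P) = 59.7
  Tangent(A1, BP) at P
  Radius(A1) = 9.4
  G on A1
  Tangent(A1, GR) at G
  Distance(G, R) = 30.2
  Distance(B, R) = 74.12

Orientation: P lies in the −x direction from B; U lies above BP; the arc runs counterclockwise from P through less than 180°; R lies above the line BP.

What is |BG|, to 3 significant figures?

52.5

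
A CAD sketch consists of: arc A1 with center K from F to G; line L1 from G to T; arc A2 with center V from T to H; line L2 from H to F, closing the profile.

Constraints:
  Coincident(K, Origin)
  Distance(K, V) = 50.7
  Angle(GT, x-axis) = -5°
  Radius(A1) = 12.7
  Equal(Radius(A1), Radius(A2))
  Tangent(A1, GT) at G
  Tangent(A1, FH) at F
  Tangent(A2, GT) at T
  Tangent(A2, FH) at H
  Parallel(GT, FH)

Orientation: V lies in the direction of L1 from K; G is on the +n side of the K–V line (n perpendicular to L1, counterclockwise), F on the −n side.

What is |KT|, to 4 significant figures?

52.27

Tangency of A1 to both parallel lines with radius 12.7 puts G and F at K ± 12.7·n: G = (1.107, 12.65), F = (-1.107, -12.65). Equal radii place T and H the same way about V: T = V + 12.7·n = (51.61, 8.233), H = V − 12.7·n = (49.40, -17.07). Then |KT| = |T − K| = 52.27.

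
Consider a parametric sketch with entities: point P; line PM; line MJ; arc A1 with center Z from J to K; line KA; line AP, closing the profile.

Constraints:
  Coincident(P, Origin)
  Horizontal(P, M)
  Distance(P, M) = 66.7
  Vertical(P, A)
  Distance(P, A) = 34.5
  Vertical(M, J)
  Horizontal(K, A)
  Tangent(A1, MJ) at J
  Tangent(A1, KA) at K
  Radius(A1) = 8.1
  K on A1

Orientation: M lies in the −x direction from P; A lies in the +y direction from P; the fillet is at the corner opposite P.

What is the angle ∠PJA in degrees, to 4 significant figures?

28.52°

P is at the origin; PM is horizontal with |PM| = 66.7 and M on the −x side, so M = (-66.70, 0.000). PA is vertical with |PA| = 34.5 and A on the +y side, so A = (0.000, 34.50). The virtual corner opposite P is at (-66.70, 34.50). A1 meets MJ tangentially, so ZJ is at right angles to MJ and tangency of A1 to KA means the radius ZK is perpendicular to KA, with radius 8.1, so the center Z sits 8.1 in from both sides at Z = (-58.60, 26.40). That places the tangent points at J = (-66.70, 26.40) on MJ and K = (-58.60, 34.50) on KA. Then cos ∠PJA = JP·JA / (|JP||JA|), giving 28.52°.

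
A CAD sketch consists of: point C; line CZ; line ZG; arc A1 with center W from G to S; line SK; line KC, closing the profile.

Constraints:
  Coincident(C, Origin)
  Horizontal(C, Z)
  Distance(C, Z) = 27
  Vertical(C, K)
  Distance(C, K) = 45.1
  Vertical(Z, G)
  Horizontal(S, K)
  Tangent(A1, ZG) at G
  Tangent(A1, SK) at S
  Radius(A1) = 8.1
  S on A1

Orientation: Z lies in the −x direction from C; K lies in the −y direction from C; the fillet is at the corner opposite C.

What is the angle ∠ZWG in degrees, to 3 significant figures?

77.7°

C is at the origin; C and Z share the same y with |CZ| = 27.0 and Z on the −x side, so Z = (-27.0, 0.00). CK is vertical with |CK| = 45.1 and K on the −y side, so K = (0.00, -45.1). The virtual corner opposite C is at (-27.0, -45.1). Since A1 is tangent to ZG there, WG ⟂ ZG and since A1 is tangent to SK there, WS ⟂ SK, with radius 8.1, so the center W sits 8.1 in from both sides at W = (-18.9, -37.0). That places the tangent points at G = (-27.0, -37.0) on ZG and S = (-18.9, -45.1) on SK. Then cos ∠ZWG = WZ·WG / (|WZ||WG|), giving 77.7°.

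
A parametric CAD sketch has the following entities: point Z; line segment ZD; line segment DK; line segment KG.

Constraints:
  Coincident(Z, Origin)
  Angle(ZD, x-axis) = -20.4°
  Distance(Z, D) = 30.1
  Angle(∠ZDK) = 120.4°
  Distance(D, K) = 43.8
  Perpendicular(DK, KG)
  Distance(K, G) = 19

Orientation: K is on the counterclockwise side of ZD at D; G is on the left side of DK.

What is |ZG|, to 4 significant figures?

59.44

Z is at the origin; ZD runs at -20.4° with length 30.1, so D = 30.1·(cos -20.4°, sin -20.4°) = (28.21, -10.49). ∠ZDK = 120.4°, so DK runs at -20.4° + (180° − 120.4°) = 39.20° from the x-axis; with |DK| = 43.8, K = D + 43.8·(cos 39.20°, sin 39.20°) = (62.15, 17.19). The perpendicularity gives KG at right angles to DK; with |KG| = 19.0 on the left of DK, G = K + 19.0·(-0.6320, 0.7749) = (50.15, 31.91). Then |ZG| = |G − Z| = 59.44.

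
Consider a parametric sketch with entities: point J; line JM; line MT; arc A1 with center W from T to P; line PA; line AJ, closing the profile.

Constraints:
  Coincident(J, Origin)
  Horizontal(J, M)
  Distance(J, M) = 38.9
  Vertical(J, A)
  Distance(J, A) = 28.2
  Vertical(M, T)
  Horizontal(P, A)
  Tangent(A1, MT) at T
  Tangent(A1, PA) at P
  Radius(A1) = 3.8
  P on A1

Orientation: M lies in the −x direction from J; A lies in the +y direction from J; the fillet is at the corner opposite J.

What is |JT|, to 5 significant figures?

45.919

J is at the origin; JM is horizontal with |JM| = 38.9 and M on the −x side, so M = (-38.900, 0.0000). JA is vertical with |JA| = 28.2 and A on the +y side, so A = (0.0000, 28.200). The virtual corner opposite J is at (-38.900, 28.200). Since A1 is tangent to MT there, WT ⟂ MT and tangency of A1 to PA means the radius WP is perpendicular to PA, with radius 3.8, so the center W sits 3.8 in from both sides at W = (-35.100, 24.400). That places the tangent points at T = (-38.900, 24.400) on MT and P = (-35.100, 28.200) on PA. Then |JT| = |T − J| = 45.919.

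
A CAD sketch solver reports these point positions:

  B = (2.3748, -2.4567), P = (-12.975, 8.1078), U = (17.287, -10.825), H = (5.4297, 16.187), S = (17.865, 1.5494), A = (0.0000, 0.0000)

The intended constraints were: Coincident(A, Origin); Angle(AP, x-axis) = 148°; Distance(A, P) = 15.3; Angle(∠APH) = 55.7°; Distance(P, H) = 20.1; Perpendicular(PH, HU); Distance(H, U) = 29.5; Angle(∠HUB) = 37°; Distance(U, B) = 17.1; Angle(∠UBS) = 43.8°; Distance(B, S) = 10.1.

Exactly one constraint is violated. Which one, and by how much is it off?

Distance(B, S) = 10.1 — off by 5.90.

A = (0.00, 0.00) ✓; AP at 148.0° ✓; |AP| = 15.30 ✓; ∠APH = 55.70° ✓; |PH| = 20.10 ✓; ∠(PH, HU) = 90.00° ✓; |HU| = 29.50 ✓; ∠HUB = 37.00° ✓; |UB| = 17.10 ✓; ∠UBS = 43.80° ✓; |BS| = 16.00 ✗.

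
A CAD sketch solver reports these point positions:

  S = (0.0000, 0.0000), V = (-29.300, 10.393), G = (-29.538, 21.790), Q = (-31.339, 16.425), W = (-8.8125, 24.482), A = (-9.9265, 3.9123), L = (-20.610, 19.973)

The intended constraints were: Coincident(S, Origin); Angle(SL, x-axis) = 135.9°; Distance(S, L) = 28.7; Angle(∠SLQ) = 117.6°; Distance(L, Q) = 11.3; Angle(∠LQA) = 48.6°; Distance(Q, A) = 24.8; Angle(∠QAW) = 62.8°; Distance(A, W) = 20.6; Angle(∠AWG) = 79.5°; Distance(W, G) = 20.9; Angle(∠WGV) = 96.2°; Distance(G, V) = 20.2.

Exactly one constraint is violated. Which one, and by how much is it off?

Distance(G, V) = 20.2 — off by 8.80.

S = (0.00, 0.00) ✓; SL at 135.9° ✓; |SL| = 28.70 ✓; ∠SLQ = 117.6° ✓; |LQ| = 11.30 ✓; ∠LQA = 48.60° ✓; |QA| = 24.80 ✓; ∠QAW = 62.80° ✓; |AW| = 20.60 ✓; ∠AWG = 79.50° ✓; |WG| = 20.90 ✓; ∠WGV = 96.20° ✓; |GV| = 11.40 ✗.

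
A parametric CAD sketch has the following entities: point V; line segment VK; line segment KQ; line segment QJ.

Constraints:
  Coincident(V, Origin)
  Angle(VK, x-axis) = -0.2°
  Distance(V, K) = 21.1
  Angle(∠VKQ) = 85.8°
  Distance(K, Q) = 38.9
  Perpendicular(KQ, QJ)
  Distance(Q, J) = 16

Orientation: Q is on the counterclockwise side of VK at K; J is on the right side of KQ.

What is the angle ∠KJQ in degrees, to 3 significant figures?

67.6°

∠VKQ = 85.8°, so KQ runs at -0.2° + (180° − 85.8°) = 94.0° from the x-axis; with |KQ| = 38.9, Q = K + 38.9·(cos 94.0°, sin 94.0°) = (18.4, 38.7). KQ ⟂ QJ; with |QJ| = 16.0 on the right of KQ, J = Q + 16.0·(0.998, 0.0698) = (34.3, 39.8). Then cos ∠KJQ = JK·JQ / (|JK||JQ|), giving 67.6°.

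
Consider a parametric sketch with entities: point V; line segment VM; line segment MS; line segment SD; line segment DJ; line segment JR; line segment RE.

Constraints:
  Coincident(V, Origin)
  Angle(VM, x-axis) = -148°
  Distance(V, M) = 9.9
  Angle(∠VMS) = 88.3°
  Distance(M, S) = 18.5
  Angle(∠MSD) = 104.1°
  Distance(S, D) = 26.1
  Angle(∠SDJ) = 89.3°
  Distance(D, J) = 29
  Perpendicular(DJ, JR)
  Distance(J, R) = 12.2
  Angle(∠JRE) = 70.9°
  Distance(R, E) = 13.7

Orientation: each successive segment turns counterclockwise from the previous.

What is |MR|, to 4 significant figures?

21.09

∠SDJ = 89.3° gives DJ at 110.3° from the x-axis; with |DJ| = 29.0, J = (16.40, 15.32). The perpendicularity gives JR at right angles to DJ, so JR runs at -159.7°; with |JR| = 12.2, R = (4.953, 11.08). Then |MR| = |R − M| = 21.09.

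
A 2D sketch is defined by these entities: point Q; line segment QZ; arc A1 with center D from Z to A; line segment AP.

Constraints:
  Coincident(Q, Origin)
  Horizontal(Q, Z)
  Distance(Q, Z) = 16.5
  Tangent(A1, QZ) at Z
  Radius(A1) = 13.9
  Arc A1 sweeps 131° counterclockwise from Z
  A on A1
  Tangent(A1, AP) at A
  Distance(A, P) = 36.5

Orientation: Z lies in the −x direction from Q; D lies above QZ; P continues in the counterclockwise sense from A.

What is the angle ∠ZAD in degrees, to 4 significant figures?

24.50°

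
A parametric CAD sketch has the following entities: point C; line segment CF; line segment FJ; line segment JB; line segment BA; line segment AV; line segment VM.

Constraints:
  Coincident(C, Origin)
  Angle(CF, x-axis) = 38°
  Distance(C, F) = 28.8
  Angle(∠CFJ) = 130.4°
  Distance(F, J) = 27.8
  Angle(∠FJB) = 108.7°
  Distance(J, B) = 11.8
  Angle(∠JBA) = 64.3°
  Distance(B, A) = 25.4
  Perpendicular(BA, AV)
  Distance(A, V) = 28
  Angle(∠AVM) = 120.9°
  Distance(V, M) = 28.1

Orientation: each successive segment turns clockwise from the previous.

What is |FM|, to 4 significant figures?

47.17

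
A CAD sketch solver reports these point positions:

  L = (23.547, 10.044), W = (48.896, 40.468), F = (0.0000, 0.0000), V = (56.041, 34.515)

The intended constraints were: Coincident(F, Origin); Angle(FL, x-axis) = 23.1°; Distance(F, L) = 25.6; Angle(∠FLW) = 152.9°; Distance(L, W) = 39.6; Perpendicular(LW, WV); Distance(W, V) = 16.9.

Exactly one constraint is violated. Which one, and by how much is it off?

Distance(W, V) = 16.9 — off by 7.60.

F = (0.00, 0.00) ✓; FL at 23.10° ✓; |FL| = 25.60 ✓; ∠FLW = 152.9° ✓; |LW| = 39.60 ✓; ∠(LW, WV) = 90.00° ✓; |WV| = 9.300 ✗.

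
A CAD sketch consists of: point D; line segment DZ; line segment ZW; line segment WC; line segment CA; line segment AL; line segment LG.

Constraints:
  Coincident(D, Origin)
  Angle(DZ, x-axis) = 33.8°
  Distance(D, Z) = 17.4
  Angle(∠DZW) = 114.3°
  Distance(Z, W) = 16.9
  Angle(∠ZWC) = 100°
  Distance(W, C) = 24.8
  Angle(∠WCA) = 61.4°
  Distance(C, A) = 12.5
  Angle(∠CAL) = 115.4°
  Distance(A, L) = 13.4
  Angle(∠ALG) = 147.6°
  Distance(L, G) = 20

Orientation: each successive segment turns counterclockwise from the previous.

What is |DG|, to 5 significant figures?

35.667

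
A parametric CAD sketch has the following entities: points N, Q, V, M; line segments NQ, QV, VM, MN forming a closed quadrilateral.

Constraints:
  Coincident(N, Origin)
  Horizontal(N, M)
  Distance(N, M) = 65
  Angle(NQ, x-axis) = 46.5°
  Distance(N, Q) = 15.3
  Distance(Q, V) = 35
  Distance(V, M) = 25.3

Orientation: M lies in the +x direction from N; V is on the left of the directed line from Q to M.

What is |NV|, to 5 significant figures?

47.890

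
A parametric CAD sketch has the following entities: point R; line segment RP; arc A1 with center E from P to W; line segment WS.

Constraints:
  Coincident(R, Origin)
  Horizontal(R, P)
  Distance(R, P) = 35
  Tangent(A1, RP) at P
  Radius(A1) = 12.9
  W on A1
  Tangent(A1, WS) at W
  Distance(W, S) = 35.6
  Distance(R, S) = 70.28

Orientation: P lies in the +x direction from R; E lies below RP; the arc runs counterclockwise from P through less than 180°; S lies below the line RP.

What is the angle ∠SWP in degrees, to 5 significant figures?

110.93°

Checks: |EW| = 12.90 ✓; ∠(EW, WS) = 90.00° ✓; |WS| = 35.60 ✓; |RS| = 70.28 ✓.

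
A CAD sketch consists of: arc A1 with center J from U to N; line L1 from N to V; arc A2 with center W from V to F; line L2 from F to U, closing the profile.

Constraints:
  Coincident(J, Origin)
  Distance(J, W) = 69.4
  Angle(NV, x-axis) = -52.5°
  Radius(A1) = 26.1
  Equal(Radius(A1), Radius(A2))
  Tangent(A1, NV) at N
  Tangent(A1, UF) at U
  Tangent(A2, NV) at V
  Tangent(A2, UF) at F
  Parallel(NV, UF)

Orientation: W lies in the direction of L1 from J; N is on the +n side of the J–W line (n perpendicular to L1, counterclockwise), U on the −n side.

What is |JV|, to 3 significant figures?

74.1

The slot axis is L1's direction at -52.5°, so u = (cos -52.5°, sin -52.5°) = (0.609, -0.793) and n = (−sin -52.5°, cos -52.5°) = (0.793, 0.609). J is at the origin and W lies 69.4 along u from J, so W = 69.4·u = (42.2, -55.1). Tangency of A1 to both parallel lines with radius 26.1 puts N and U at J ± 26.1·n: N = (20.7, 15.9), U = (-20.7, -15.9). Equal radii place V and F the same way about W: V = W + 26.1·n = (63.0, -39.2), F = W − 26.1·n = (21.5, -70.9). Then |JV| = |V − J| = 74.1.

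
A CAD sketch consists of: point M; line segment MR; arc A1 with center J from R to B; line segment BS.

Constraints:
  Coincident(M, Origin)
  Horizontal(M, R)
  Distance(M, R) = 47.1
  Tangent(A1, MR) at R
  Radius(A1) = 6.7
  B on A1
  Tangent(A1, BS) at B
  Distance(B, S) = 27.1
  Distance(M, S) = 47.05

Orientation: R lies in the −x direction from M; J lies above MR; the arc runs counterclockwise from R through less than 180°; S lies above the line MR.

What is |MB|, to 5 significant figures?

40.896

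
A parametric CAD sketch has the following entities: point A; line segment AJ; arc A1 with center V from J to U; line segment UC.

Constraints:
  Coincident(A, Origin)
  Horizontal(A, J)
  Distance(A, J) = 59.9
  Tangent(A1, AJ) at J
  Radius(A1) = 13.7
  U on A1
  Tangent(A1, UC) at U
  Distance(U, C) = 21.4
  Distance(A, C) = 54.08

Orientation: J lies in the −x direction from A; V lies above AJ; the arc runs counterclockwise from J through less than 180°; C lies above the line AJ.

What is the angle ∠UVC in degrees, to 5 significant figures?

57.373°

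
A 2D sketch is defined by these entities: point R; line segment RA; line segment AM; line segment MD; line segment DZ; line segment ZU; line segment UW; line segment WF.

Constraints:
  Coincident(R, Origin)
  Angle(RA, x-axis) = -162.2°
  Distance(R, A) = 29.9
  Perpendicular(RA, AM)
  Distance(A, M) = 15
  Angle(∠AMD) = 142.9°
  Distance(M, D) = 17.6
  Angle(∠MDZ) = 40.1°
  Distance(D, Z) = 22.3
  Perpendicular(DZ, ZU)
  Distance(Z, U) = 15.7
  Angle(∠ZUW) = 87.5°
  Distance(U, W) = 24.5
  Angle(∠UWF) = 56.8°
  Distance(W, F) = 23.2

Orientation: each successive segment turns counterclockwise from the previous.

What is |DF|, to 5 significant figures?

12.116

R is at the origin; RA runs at -162.2° with length 29.9, so A = (-28.469, -9.1403). RA is perpendicular to AM, so AM runs at -72.200°; with |AM| = 15.0, M = (-23.883, -23.422). ∠AMD = 142.9° gives MD at -35.100° from the x-axis; with |MD| = 17.6, D = (-9.4838, -33.542). ∠MDZ = 40.1° gives DZ at 104.80° from the x-axis; with |DZ| = 22.3, Z = (-15.180, -11.982). DZ is perpendicular to ZU, so ZU runs at -165.20°; with |ZU| = 15.7, U = (-30.359, -15.993). ∠ZUW = 87.5° gives UW at -72.700° from the x-axis; with |UW| = 24.5, W = (-23.074, -39.384). ∠UWF = 56.8° gives WF at 50.500° from the x-axis; with |WF| = 23.2, F = (-8.3167, -21.483). Then |DF| = |F − D| = 12.116.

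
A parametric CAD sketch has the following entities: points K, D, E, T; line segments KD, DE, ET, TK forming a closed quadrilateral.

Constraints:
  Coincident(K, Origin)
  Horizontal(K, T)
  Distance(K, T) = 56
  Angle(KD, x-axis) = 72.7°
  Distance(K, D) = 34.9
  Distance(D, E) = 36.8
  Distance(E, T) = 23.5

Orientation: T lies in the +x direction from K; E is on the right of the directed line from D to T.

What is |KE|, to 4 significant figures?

33.15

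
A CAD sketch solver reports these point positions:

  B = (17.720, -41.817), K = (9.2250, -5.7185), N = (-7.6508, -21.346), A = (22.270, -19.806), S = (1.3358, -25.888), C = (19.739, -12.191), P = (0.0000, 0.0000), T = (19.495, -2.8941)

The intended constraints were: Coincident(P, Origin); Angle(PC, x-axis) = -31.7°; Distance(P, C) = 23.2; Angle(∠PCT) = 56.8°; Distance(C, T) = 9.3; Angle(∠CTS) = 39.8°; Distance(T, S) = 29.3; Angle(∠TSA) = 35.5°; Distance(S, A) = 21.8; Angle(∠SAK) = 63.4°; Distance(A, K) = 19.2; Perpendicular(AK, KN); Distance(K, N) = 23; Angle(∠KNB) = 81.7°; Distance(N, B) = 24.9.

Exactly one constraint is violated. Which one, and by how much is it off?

Distance(N, B) = 24.9 — off by 7.70.

P = (0.00, 0.00) ✓; PC at -31.70° ✓; |PC| = 23.20 ✓; ∠PCT = 56.80° ✓; |CT| = 9.300 ✓; ∠CTS = 39.80° ✓; |TS| = 29.30 ✓; ∠TSA = 35.50° ✓; |SA| = 21.80 ✓; ∠SAK = 63.40° ✓; |AK| = 19.20 ✓; ∠(AK, KN) = 90.00° ✓; |KN| = 23.00 ✓; ∠KNB = 81.70° ✓; |NB| = 32.60 ✗.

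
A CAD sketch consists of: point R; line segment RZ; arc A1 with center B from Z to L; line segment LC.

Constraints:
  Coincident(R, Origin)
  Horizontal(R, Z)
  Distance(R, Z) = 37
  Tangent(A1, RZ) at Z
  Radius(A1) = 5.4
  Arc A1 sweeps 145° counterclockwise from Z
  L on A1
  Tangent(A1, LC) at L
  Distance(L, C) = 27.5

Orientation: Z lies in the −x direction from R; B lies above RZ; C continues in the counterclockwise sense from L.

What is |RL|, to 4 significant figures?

35.30

R is at the origin; R and Z share the same y with |RZ| = 37.0 and Z on the −x side, so Z = (-37.00, 0.000). The tangent condition forces BZ to be normal to RZ, so B = Z + (0, 5.4) = (-37.00, 5.400). On A1, Z sits at bearing -90° from B; a 145° counterclockwise sweep puts L at bearing 55°, so L = B + 5.4·(cos 55°, sin 55°) = (-33.90, 9.823). Then |RL| = |L − R| = 35.30.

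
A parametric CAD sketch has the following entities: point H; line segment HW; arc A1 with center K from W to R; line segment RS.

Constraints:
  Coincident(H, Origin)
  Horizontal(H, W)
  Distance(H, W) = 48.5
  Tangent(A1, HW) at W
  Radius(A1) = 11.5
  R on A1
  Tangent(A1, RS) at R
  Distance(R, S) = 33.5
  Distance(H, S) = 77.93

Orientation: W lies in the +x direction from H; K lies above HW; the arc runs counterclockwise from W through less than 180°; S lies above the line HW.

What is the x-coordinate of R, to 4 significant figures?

59.86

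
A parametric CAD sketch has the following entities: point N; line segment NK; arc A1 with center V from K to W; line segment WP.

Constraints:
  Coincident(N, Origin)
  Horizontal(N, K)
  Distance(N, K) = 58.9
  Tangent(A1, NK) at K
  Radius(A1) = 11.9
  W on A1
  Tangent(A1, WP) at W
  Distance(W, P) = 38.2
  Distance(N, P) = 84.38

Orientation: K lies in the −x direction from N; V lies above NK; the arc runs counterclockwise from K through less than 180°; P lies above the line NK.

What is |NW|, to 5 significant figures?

51.652

N is at the origin; NK is horizontal with |NK| = 58.9 and K on the −x side, so K = (-58.900, 0.0000). The tangent condition forces VK to be normal to NK, so V = K + (0, 11.9) = (-58.900, 11.900). Since VW ⟂ WP (tangency), |VP| = √(11.9² + 38.2²) = 40.011 regardless of where W sits on A1. So P lies on both circle(N, 84.38) and circle(V, 40.011); the above-NK intersection is P = (-67.191, 51.042). W is the foot of the tangent from P: W = (-48.519, 17.717).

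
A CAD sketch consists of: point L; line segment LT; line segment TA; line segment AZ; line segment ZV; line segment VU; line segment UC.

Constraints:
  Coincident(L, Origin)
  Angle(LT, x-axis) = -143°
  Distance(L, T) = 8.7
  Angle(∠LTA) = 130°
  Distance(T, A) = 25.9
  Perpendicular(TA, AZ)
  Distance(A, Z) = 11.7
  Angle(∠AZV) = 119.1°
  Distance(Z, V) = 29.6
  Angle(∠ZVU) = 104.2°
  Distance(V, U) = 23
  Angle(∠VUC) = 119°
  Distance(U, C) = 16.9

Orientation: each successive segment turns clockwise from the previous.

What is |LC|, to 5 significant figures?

14.312

∠ZVU = 104.2° gives VU at -59.700° from the x-axis; with |VU| = 23.0, U = (10.491, 0.34099). ∠VUC = 119.0° gives UC at -120.70° from the x-axis; with |UC| = 16.9, C = (1.8626, -14.191). Then |LC| = |C − L| = 14.312.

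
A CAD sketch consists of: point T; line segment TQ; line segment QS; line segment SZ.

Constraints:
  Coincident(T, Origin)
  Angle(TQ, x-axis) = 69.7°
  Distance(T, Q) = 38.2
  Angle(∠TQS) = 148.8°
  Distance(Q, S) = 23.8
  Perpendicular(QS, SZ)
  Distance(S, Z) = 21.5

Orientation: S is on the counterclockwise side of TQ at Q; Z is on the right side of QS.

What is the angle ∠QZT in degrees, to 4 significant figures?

5.923°

∠TQS = 148.8°, so QS runs at 69.7° + (180° − 148.8°) = 100.9° from the x-axis; with |QS| = 23.8, S = Q + 23.8·(cos 100.9°, sin 100.9°) = (8.752, 59.20). QS ⟂ SZ; with |SZ| = 21.5 on the right of QS, Z = S + 21.5·(0.9820, 0.1891) = (29.86, 63.26). Then cos ∠QZT = ZQ·ZT / (|ZQ||ZT|), giving 5.923°.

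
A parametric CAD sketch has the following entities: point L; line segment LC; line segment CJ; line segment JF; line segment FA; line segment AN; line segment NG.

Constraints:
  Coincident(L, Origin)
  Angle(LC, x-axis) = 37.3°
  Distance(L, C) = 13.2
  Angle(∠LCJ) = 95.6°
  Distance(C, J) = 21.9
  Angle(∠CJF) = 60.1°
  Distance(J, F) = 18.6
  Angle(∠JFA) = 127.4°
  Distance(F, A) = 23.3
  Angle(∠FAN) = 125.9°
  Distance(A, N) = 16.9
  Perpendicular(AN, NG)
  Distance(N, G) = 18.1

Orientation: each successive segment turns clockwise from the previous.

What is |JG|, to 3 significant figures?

31.3

∠FAN = 125.9° gives AN at 86.3° from the x-axis; with |AN| = 16.9, N = (-9.58, 19.5). The perpendicularity gives NG at right angles to AN, so NG runs at -3.70°; with |NG| = 18.1, G = (8.48, 18.3). Then |JG| = |G − J| = 31.3.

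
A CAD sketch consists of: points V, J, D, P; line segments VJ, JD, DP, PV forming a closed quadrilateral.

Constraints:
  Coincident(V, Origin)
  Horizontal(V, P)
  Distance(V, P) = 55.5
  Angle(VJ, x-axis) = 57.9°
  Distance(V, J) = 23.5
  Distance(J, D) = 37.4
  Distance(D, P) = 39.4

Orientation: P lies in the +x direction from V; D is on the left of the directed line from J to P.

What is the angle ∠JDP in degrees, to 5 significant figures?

76.164°

Checks: |VP| = 55.50 ✓; |VJ| = 23.50 ✓; |JD| = 37.40 ✓; |DP| = 39.40 ✓.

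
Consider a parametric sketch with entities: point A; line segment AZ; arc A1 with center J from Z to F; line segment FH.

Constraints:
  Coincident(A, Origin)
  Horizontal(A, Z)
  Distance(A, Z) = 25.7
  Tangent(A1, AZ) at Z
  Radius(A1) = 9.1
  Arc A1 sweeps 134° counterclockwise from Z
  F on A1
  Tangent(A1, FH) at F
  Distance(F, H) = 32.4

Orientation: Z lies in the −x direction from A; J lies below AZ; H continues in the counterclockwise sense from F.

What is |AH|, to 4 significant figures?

39.93

A is at the origin; AZ is horizontal with |AZ| = 25.7 and Z on the −x side, so Z = (-25.70, 0.000). Tangency of A1 to AZ means the radius JZ is perpendicular to AZ, so J = Z + (0, -9.1) = (-25.70, -9.100). On A1, Z sits at bearing 90° from J; a 134° counterclockwise sweep puts F at bearing 224°, so F = J + 9.1·(cos 224°, sin 224°) = (-32.25, -15.42). Since A1 is tangent to FH there, JF ⟂ FH, so FH runs along (−sin 224°, cos 224°); with |FH| = 32.4, H = (-9.739, -38.73). Then |AH| = |H − A| = 39.93.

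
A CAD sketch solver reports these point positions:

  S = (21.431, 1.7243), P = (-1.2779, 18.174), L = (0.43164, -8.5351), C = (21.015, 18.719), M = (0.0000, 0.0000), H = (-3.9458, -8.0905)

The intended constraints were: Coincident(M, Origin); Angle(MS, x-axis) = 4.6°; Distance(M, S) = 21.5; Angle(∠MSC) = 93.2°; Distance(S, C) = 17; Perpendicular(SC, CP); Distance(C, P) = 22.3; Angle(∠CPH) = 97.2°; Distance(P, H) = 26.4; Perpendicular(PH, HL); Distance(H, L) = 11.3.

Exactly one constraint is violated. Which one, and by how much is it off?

Distance(H, L) = 11.3 — off by 6.90.

M = (0.00, 0.00) ✓; MS at 4.600° ✓; |MS| = 21.50 ✓; ∠MSC = 93.20° ✓; |SC| = 17.00 ✓; ∠(SC, CP) = 90.00° ✓; |CP| = 22.30 ✓; ∠CPH = 97.20° ✓; |PH| = 26.40 ✓; ∠(PH, HL) = 90.00° ✓; |HL| = 4.400 ✗.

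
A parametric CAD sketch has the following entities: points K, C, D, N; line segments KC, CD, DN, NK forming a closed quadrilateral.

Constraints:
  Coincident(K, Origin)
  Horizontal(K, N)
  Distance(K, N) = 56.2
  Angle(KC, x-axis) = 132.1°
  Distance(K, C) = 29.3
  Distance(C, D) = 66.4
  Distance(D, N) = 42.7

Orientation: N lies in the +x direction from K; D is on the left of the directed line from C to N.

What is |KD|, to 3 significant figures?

60.0

Checks: |KN| = 56.20 ✓; |KC| = 29.30 ✓; |CD| = 66.40 ✓; |DN| = 42.70 ✓.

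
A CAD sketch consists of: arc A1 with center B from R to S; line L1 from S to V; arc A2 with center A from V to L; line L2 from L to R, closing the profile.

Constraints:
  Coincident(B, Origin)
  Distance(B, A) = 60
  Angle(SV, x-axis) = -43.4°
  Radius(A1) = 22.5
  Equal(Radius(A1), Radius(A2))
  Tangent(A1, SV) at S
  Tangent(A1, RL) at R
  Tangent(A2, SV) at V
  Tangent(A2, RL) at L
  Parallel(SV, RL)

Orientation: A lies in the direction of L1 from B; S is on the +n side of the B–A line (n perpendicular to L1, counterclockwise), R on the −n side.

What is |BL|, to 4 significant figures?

64.08

Tangency of A1 to both parallel lines with radius 22.5 puts S and R at B ± 22.5·n: S = (15.46, 16.35), R = (-15.46, -16.35). Equal radii place V and L the same way about A: V = A + 22.5·n = (59.05, -24.88), L = A − 22.5·n = (28.14, -57.57). Then |BL| = |L − B| = 64.08.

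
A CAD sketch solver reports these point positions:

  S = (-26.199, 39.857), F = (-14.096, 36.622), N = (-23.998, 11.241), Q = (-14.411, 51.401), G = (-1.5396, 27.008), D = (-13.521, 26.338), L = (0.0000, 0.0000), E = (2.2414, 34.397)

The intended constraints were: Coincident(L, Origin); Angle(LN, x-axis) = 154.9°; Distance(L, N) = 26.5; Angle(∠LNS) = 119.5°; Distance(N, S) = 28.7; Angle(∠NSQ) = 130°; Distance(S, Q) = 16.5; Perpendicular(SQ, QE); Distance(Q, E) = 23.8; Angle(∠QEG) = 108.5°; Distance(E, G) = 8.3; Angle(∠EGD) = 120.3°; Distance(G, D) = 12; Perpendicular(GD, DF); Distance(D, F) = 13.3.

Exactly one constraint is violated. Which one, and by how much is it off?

Distance(D, F) = 13.3 — off by 3.00.

L = (0.00, 0.00) ✓; LN at 154.9° ✓; |LN| = 26.50 ✓; ∠LNS = 119.5° ✓; |NS| = 28.70 ✓; ∠NSQ = 130.0° ✓; |SQ| = 16.50 ✓; ∠(SQ, QE) = 90.00° ✓; |QE| = 23.80 ✓; ∠QEG = 108.5° ✓; |EG| = 8.300 ✓; ∠EGD = 120.3° ✓; |GD| = 12.00 ✓; ∠(GD, DF) = 90.00° ✓; |DF| = 10.30 ✗.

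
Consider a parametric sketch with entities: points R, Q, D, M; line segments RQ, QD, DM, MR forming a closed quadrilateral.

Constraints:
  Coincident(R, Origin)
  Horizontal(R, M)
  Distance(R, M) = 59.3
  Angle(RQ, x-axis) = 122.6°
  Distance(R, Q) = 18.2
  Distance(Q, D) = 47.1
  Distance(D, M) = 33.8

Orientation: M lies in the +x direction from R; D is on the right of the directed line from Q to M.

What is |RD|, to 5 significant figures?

30.770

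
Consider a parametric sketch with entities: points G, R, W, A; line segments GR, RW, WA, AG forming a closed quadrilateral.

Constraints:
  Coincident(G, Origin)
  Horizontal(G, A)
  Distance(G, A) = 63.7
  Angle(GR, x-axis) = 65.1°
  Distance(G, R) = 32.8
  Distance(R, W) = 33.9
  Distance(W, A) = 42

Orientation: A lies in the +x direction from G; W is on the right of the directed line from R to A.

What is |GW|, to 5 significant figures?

22.053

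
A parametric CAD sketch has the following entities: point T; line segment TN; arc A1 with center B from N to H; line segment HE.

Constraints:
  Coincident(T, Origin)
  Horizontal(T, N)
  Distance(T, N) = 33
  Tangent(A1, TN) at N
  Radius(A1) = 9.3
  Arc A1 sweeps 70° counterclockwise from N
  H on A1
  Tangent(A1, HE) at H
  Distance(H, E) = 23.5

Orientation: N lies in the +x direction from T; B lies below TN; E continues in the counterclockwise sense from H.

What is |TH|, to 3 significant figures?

25.0

T is at the origin; TN is horizontal with |TN| = 33.0 and N on the +x side, so N = (33.0, 0.00). Tangency of A1 to TN means the radius BN is perpendicular to TN, so B = N + (0, -9.3) = (33.0, -9.30). On A1, N sits at bearing 90° from B; a 70° counterclockwise sweep puts H at bearing 160°, so H = B + 9.3·(cos 160°, sin 160°) = (24.3, -6.12). Then |TH| = |H − T| = 25.0.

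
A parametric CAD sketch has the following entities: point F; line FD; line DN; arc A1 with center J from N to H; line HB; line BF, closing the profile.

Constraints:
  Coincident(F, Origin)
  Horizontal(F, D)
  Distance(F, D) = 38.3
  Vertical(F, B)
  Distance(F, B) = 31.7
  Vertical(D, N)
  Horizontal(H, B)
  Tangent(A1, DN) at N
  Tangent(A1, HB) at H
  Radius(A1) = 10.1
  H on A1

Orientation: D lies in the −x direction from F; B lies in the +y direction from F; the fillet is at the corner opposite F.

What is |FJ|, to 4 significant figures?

35.52

FB is vertical with |FB| = 31.7 and B on the +y side, so B = (0.000, 31.70). The virtual corner opposite F is at (-38.30, 31.70). Tangency of A1 to DN means the radius JN is perpendicular to DN and A1 meets HB tangentially, so JH is at right angles to HB, with radius 10.1, so the center J sits 10.1 in from both sides at J = (-28.20, 21.60). Then |FJ| = |J − F| = 35.52.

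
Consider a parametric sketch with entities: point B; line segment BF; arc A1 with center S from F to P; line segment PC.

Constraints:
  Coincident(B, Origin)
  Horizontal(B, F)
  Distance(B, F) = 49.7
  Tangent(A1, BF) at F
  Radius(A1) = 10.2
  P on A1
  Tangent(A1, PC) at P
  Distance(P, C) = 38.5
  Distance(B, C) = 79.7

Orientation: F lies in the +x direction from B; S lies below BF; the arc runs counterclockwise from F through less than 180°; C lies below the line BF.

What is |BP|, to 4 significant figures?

44.51

B is at the origin; BF is horizontal with |BF| = 49.7 and F on the +x side, so F = (49.70, 0.000). The tangent condition forces SF to be normal to BF, so S = F + (0, -10.2) = (49.70, -10.20). Since SP ⟂ PC (tangency), |SC| = √(10.2² + 38.5²) = 39.83 regardless of where P sits on A1. So C lies on both circle(B, 79.7) and circle(S, 39.83); the below-BF intersection is C = (64.13, -47.32). P is the foot of the tangent from C: P = (41.46, -16.21).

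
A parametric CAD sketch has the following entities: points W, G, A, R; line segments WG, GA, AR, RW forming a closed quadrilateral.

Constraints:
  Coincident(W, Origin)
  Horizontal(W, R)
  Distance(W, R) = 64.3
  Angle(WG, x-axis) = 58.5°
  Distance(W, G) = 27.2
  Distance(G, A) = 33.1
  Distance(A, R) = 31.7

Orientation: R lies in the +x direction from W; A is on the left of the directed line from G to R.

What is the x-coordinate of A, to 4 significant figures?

47.13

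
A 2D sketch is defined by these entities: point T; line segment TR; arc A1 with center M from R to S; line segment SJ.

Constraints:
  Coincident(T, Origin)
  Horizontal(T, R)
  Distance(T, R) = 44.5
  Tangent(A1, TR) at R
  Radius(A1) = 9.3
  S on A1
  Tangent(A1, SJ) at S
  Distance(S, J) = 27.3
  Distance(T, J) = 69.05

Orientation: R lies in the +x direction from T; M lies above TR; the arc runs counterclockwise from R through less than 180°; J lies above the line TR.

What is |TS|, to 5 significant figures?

53.934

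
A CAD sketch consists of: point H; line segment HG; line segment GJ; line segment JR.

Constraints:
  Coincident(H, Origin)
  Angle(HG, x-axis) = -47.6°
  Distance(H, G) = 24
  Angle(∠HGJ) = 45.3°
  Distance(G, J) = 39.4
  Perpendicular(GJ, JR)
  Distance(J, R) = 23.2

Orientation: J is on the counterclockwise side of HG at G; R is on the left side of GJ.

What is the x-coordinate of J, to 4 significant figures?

18.18

H is at the origin; HG runs at -47.6° with length 24.0, so G = 24.0·(cos -47.6°, sin -47.6°) = (16.18, -17.72). ∠HGJ = 45.3°, so GJ runs at -47.6° + (180° − 45.3°) = 87.10° from the x-axis; with |GJ| = 39.4, J = G + 39.4·(cos 87.10°, sin 87.10°) = (18.18, 21.63). So J.x = 18.18.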